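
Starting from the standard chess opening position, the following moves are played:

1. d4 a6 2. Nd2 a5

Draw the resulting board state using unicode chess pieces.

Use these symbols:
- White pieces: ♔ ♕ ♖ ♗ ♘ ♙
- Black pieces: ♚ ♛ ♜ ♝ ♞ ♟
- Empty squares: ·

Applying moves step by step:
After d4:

♜ ♞ ♝ ♛ ♚ ♝ ♞ ♜
♟ ♟ ♟ ♟ ♟ ♟ ♟ ♟
· · · · · · · ·
· · · · · · · ·
· · · ♙ · · · ·
· · · · · · · ·
♙ ♙ ♙ · ♙ ♙ ♙ ♙
♖ ♘ ♗ ♕ ♔ ♗ ♘ ♖


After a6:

♜ ♞ ♝ ♛ ♚ ♝ ♞ ♜
· ♟ ♟ ♟ ♟ ♟ ♟ ♟
♟ · · · · · · ·
· · · · · · · ·
· · · ♙ · · · ·
· · · · · · · ·
♙ ♙ ♙ · ♙ ♙ ♙ ♙
♖ ♘ ♗ ♕ ♔ ♗ ♘ ♖


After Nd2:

♜ ♞ ♝ ♛ ♚ ♝ ♞ ♜
· ♟ ♟ ♟ ♟ ♟ ♟ ♟
♟ · · · · · · ·
· · · · · · · ·
· · · ♙ · · · ·
· · · · · · · ·
♙ ♙ ♙ ♘ ♙ ♙ ♙ ♙
♖ · ♗ ♕ ♔ ♗ ♘ ♖


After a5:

♜ ♞ ♝ ♛ ♚ ♝ ♞ ♜
· ♟ ♟ ♟ ♟ ♟ ♟ ♟
· · · · · · · ·
♟ · · · · · · ·
· · · ♙ · · · ·
· · · · · · · ·
♙ ♙ ♙ ♘ ♙ ♙ ♙ ♙
♖ · ♗ ♕ ♔ ♗ ♘ ♖



  a b c d e f g h
  ─────────────────
8│♜ ♞ ♝ ♛ ♚ ♝ ♞ ♜│8
7│· ♟ ♟ ♟ ♟ ♟ ♟ ♟│7
6│· · · · · · · ·│6
5│♟ · · · · · · ·│5
4│· · · ♙ · · · ·│4
3│· · · · · · · ·│3
2│♙ ♙ ♙ ♘ ♙ ♙ ♙ ♙│2
1│♖ · ♗ ♕ ♔ ♗ ♘ ♖│1
  ─────────────────
  a b c d e f g h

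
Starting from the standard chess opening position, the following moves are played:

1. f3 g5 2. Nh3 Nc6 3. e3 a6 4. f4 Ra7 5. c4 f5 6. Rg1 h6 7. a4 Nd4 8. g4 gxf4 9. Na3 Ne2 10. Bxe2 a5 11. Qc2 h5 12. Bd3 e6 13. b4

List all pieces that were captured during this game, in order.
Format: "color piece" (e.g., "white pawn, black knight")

Tracking captures:
  gxf4: captured white pawn
  Bxe2: captured black knight

white pawn, black knight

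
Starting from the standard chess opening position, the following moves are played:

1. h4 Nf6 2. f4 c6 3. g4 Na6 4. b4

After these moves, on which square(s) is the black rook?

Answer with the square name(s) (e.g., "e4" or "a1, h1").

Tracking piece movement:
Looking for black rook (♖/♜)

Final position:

  a b c d e f g h
  ─────────────────
8│♜ · ♝ ♛ ♚ ♝ · ♜│8
7│♟ ♟ · ♟ ♟ ♟ ♟ ♟│7
6│♞ · ♟ · · ♞ · ·│6
5│· · · · · · · ·│5
4│· ♙ · · · ♙ ♙ ♙│4
3│· · · · · · · ·│3
2│♙ · ♙ ♙ ♙ · · ·│2
1│♖ ♘ ♗ ♕ ♔ ♗ ♘ ♖│1
  ─────────────────
  a b c d e f g h


a8, h8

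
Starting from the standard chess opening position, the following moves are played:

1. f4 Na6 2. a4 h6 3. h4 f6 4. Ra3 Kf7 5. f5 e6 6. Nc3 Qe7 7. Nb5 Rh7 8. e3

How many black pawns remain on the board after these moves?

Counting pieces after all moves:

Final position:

  a b c d e f g h
  ─────────────────
8│♜ · ♝ · · ♝ ♞ ·│8
7│♟ ♟ ♟ ♟ ♛ ♚ ♟ ♜│7
6│♞ · · · ♟ ♟ · ♟│6
5│· ♘ · · · ♙ · ·│5
4│♙ · · · · · · ♙│4
3│♖ · · · ♙ · · ·│3
2│· ♙ ♙ ♙ · · ♙ ·│2
1│· · ♗ ♕ ♔ ♗ ♘ ♖│1
  ─────────────────
  a b c d e f g h


8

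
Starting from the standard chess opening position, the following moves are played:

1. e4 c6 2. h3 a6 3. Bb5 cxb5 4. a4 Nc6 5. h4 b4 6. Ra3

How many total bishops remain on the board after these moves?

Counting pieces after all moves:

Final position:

  a b c d e f g h
  ─────────────────
8│♜ · ♝ ♛ ♚ ♝ ♞ ♜│8
7│· ♟ · ♟ ♟ ♟ ♟ ♟│7
6│♟ · ♞ · · · · ·│6
5│· · · · · · · ·│5
4│♙ ♟ · · ♙ · · ♙│4
3│♖ · · · · · · ·│3
2│· ♙ ♙ ♙ · ♙ ♙ ·│2
1│· ♘ ♗ ♕ ♔ · ♘ ♖│1
  ─────────────────
  a b c d e f g h


3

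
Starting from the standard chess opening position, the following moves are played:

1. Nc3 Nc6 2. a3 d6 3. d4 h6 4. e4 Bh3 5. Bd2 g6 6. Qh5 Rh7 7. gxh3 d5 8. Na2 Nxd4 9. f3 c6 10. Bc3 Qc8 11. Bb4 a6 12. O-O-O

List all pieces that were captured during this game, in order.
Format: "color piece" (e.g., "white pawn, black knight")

Tracking captures:
  gxh3: captured black bishop
  Nxd4: captured white pawn

black bishop, white pawn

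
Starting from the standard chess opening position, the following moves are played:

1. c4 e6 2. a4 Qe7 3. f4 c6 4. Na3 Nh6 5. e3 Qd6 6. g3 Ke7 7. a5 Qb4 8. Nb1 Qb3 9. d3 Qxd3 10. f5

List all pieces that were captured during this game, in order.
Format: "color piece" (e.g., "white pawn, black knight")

Tracking captures:
  Qxd3: captured white pawn

white pawn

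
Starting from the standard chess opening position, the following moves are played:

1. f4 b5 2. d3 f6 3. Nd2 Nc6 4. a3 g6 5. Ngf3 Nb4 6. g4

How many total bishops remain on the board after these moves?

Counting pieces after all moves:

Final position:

  a b c d e f g h
  ─────────────────
8│♜ · ♝ ♛ ♚ ♝ ♞ ♜│8
7│♟ · ♟ ♟ ♟ · · ♟│7
6│· · · · · ♟ ♟ ·│6
5│· ♟ · · · · · ·│5
4│· ♞ · · · ♙ ♙ ·│4
3│♙ · · ♙ · ♘ · ·│3
2│· ♙ ♙ ♘ ♙ · · ♙│2
1│♖ · ♗ ♕ ♔ ♗ · ♖│1
  ─────────────────
  a b c d e f g h


4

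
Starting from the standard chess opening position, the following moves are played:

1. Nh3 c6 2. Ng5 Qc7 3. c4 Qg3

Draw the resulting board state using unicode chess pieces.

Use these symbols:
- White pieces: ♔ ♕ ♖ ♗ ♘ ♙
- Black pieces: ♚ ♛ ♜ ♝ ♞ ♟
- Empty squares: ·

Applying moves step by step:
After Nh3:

♜ ♞ ♝ ♛ ♚ ♝ ♞ ♜
♟ ♟ ♟ ♟ ♟ ♟ ♟ ♟
· · · · · · · ·
· · · · · · · ·
· · · · · · · ·
· · · · · · · ♘
♙ ♙ ♙ ♙ ♙ ♙ ♙ ♙
♖ ♘ ♗ ♕ ♔ ♗ · ♖


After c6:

♜ ♞ ♝ ♛ ♚ ♝ ♞ ♜
♟ ♟ · ♟ ♟ ♟ ♟ ♟
· · ♟ · · · · ·
· · · · · · · ·
· · · · · · · ·
· · · · · · · ♘
♙ ♙ ♙ ♙ ♙ ♙ ♙ ♙
♖ ♘ ♗ ♕ ♔ ♗ · ♖


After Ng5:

♜ ♞ ♝ ♛ ♚ ♝ ♞ ♜
♟ ♟ · ♟ ♟ ♟ ♟ ♟
· · ♟ · · · · ·
· · · · · · ♘ ·
· · · · · · · ·
· · · · · · · ·
♙ ♙ ♙ ♙ ♙ ♙ ♙ ♙
♖ ♘ ♗ ♕ ♔ ♗ · ♖


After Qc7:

♜ ♞ ♝ · ♚ ♝ ♞ ♜
♟ ♟ ♛ ♟ ♟ ♟ ♟ ♟
· · ♟ · · · · ·
· · · · · · ♘ ·
· · · · · · · ·
· · · · · · · ·
♙ ♙ ♙ ♙ ♙ ♙ ♙ ♙
♖ ♘ ♗ ♕ ♔ ♗ · ♖


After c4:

♜ ♞ ♝ · ♚ ♝ ♞ ♜
♟ ♟ ♛ ♟ ♟ ♟ ♟ ♟
· · ♟ · · · · ·
· · · · · · ♘ ·
· · ♙ · · · · ·
· · · · · · · ·
♙ ♙ · ♙ ♙ ♙ ♙ ♙
♖ ♘ ♗ ♕ ♔ ♗ · ♖


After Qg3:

♜ ♞ ♝ · ♚ ♝ ♞ ♜
♟ ♟ · ♟ ♟ ♟ ♟ ♟
· · ♟ · · · · ·
· · · · · · ♘ ·
· · ♙ · · · · ·
· · · · · · ♛ ·
♙ ♙ · ♙ ♙ ♙ ♙ ♙
♖ ♘ ♗ ♕ ♔ ♗ · ♖



  a b c d e f g h
  ─────────────────
8│♜ ♞ ♝ · ♚ ♝ ♞ ♜│8
7│♟ ♟ · ♟ ♟ ♟ ♟ ♟│7
6│· · ♟ · · · · ·│6
5│· · · · · · ♘ ·│5
4│· · ♙ · · · · ·│4
3│· · · · · · ♛ ·│3
2│♙ ♙ · ♙ ♙ ♙ ♙ ♙│2
1│♖ ♘ ♗ ♕ ♔ ♗ · ♖│1
  ─────────────────
  a b c d e f g h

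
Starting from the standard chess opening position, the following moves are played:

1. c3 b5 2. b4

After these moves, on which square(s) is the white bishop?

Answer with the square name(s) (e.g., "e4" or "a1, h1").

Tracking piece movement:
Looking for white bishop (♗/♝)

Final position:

  a b c d e f g h
  ─────────────────
8│♜ ♞ ♝ ♛ ♚ ♝ ♞ ♜│8
7│♟ · ♟ ♟ ♟ ♟ ♟ ♟│7
6│· · · · · · · ·│6
5│· ♟ · · · · · ·│5
4│· ♙ · · · · · ·│4
3│· · ♙ · · · · ·│3
2│♙ · · ♙ ♙ ♙ ♙ ♙│2
1│♖ ♘ ♗ ♕ ♔ ♗ ♘ ♖│1
  ─────────────────
  a b c d e f g h


c1, f1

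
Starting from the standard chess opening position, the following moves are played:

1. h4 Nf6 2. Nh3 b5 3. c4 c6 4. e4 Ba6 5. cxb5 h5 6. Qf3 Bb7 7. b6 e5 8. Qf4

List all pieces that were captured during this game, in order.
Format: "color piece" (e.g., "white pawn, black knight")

Tracking captures:
  cxb5: captured black pawn

black pawn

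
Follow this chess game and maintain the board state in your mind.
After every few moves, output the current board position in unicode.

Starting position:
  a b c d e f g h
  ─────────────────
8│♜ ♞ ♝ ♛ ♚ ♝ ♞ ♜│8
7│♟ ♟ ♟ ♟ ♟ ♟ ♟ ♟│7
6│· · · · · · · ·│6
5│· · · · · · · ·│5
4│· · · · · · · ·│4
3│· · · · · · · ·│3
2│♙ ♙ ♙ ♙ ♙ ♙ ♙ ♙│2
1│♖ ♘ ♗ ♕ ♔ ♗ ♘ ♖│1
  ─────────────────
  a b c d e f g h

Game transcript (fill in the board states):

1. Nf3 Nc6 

  a b c d e f g h
  ─────────────────
8│♜ · ♝ ♛ ♚ ♝ ♞ ♜│8
7│♟ ♟ ♟ ♟ ♟ ♟ ♟ ♟│7
6│· · ♞ · · · · ·│6
5│· · · · · · · ·│5
4│· · · · · · · ·│4
3│· · · · · ♘ · ·│3
2│♙ ♙ ♙ ♙ ♙ ♙ ♙ ♙│2
1│♖ ♘ ♗ ♕ ♔ ♗ · ♖│1
  ─────────────────
  a b c d e f g h

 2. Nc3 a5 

  a b c d e f g h
  ─────────────────
8│♜ · ♝ ♛ ♚ ♝ ♞ ♜│8
7│· ♟ ♟ ♟ ♟ ♟ ♟ ♟│7
6│· · ♞ · · · · ·│6
5│♟ · · · · · · ·│5
4│· · · · · · · ·│4
3│· · ♘ · · ♘ · ·│3
2│♙ ♙ ♙ ♙ ♙ ♙ ♙ ♙│2
1│♖ · ♗ ♕ ♔ ♗ · ♖│1
  ─────────────────
  a b c d e f g h

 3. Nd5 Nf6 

  a b c d e f g h
  ─────────────────
8│♜ · ♝ ♛ ♚ ♝ · ♜│8
7│· ♟ ♟ ♟ ♟ ♟ ♟ ♟│7
6│· · ♞ · · ♞ · ·│6
5│♟ · · ♘ · · · ·│5
4│· · · · · · · ·│4
3│· · · · · ♘ · ·│3
2│♙ ♙ ♙ ♙ ♙ ♙ ♙ ♙│2
1│♖ · ♗ ♕ ♔ ♗ · ♖│1
  ─────────────────
  a b c d e f g h

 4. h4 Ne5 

  a b c d e f g h
  ─────────────────
8│♜ · ♝ ♛ ♚ ♝ · ♜│8
7│· ♟ ♟ ♟ ♟ ♟ ♟ ♟│7
6│· · · · · ♞ · ·│6
5│♟ · · ♘ ♞ · · ·│5
4│· · · · · · · ♙│4
3│· · · · · ♘ · ·│3
2│♙ ♙ ♙ ♙ ♙ ♙ ♙ ·│2
1│♖ · ♗ ♕ ♔ ♗ · ♖│1
  ─────────────────
  a b c d e f g h

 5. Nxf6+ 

  a b c d e f g h
  ─────────────────
8│♜ · ♝ ♛ ♚ ♝ · ♜│8
7│· ♟ ♟ ♟ ♟ ♟ ♟ ♟│7
6│· · · · · ♘ · ·│6
5│♟ · · · ♞ · · ·│5
4│· · · · · · · ♙│4
3│· · · · · ♘ · ·│3
2│♙ ♙ ♙ ♙ ♙ ♙ ♙ ·│2
1│♖ · ♗ ♕ ♔ ♗ · ♖│1
  ─────────────────
  a b c d e f g h


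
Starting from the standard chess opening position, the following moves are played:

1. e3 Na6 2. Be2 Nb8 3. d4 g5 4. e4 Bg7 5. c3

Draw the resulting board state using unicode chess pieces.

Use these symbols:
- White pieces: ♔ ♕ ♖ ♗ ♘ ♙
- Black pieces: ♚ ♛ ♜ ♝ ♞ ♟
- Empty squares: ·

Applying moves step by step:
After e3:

♜ ♞ ♝ ♛ ♚ ♝ ♞ ♜
♟ ♟ ♟ ♟ ♟ ♟ ♟ ♟
· · · · · · · ·
· · · · · · · ·
· · · · · · · ·
· · · · ♙ · · ·
♙ ♙ ♙ ♙ · ♙ ♙ ♙
♖ ♘ ♗ ♕ ♔ ♗ ♘ ♖


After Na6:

♜ · ♝ ♛ ♚ ♝ ♞ ♜
♟ ♟ ♟ ♟ ♟ ♟ ♟ ♟
♞ · · · · · · ·
· · · · · · · ·
· · · · · · · ·
· · · · ♙ · · ·
♙ ♙ ♙ ♙ · ♙ ♙ ♙
♖ ♘ ♗ ♕ ♔ ♗ ♘ ♖


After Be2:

♜ · ♝ ♛ ♚ ♝ ♞ ♜
♟ ♟ ♟ ♟ ♟ ♟ ♟ ♟
♞ · · · · · · ·
· · · · · · · ·
· · · · · · · ·
· · · · ♙ · · ·
♙ ♙ ♙ ♙ ♗ ♙ ♙ ♙
♖ ♘ ♗ ♕ ♔ · ♘ ♖


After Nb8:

♜ ♞ ♝ ♛ ♚ ♝ ♞ ♜
♟ ♟ ♟ ♟ ♟ ♟ ♟ ♟
· · · · · · · ·
· · · · · · · ·
· · · · · · · ·
· · · · ♙ · · ·
♙ ♙ ♙ ♙ ♗ ♙ ♙ ♙
♖ ♘ ♗ ♕ ♔ · ♘ ♖


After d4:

♜ ♞ ♝ ♛ ♚ ♝ ♞ ♜
♟ ♟ ♟ ♟ ♟ ♟ ♟ ♟
· · · · · · · ·
· · · · · · · ·
· · · ♙ · · · ·
· · · · ♙ · · ·
♙ ♙ ♙ · ♗ ♙ ♙ ♙
♖ ♘ ♗ ♕ ♔ · ♘ ♖


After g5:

♜ ♞ ♝ ♛ ♚ ♝ ♞ ♜
♟ ♟ ♟ ♟ ♟ ♟ · ♟
· · · · · · · ·
· · · · · · ♟ ·
· · · ♙ · · · ·
· · · · ♙ · · ·
♙ ♙ ♙ · ♗ ♙ ♙ ♙
♖ ♘ ♗ ♕ ♔ · ♘ ♖


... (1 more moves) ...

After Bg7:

♜ ♞ ♝ ♛ ♚ · ♞ ♜
♟ ♟ ♟ ♟ ♟ ♟ ♝ ♟
· · · · · · · ·
· · · · · · ♟ ·
· · · ♙ ♙ · · ·
· · · · · · · ·
♙ ♙ ♙ · ♗ ♙ ♙ ♙
♖ ♘ ♗ ♕ ♔ · ♘ ♖


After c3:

♜ ♞ ♝ ♛ ♚ · ♞ ♜
♟ ♟ ♟ ♟ ♟ ♟ ♝ ♟
· · · · · · · ·
· · · · · · ♟ ·
· · · ♙ ♙ · · ·
· · ♙ · · · · ·
♙ ♙ · · ♗ ♙ ♙ ♙
♖ ♘ ♗ ♕ ♔ · ♘ ♖



  a b c d e f g h
  ─────────────────
8│♜ ♞ ♝ ♛ ♚ · ♞ ♜│8
7│♟ ♟ ♟ ♟ ♟ ♟ ♝ ♟│7
6│· · · · · · · ·│6
5│· · · · · · ♟ ·│5
4│· · · ♙ ♙ · · ·│4
3│· · ♙ · · · · ·│3
2│♙ ♙ · · ♗ ♙ ♙ ♙│2
1│♖ ♘ ♗ ♕ ♔ · ♘ ♖│1
  ─────────────────
  a b c d e f g h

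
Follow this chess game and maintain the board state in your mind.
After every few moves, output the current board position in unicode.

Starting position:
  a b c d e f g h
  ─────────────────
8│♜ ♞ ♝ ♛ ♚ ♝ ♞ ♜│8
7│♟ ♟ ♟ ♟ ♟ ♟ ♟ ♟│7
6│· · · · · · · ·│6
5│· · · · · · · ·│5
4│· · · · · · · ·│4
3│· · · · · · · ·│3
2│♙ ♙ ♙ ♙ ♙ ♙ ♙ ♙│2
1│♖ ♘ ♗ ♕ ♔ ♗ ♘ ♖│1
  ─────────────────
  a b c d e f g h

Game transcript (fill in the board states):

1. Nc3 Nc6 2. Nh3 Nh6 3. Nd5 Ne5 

  a b c d e f g h
  ─────────────────
8│♜ · ♝ ♛ ♚ ♝ · ♜│8
7│♟ ♟ ♟ ♟ ♟ ♟ ♟ ♟│7
6│· · · · · · · ♞│6
5│· · · ♘ ♞ · · ·│5
4│· · · · · · · ·│4
3│· · · · · · · ♘│3
2│♙ ♙ ♙ ♙ ♙ ♙ ♙ ♙│2
1│♖ · ♗ ♕ ♔ ♗ · ♖│1
  ─────────────────
  a b c d e f g h

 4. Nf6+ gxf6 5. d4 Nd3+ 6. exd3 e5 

  a b c d e f g h
  ─────────────────
8│♜ · ♝ ♛ ♚ ♝ · ♜│8
7│♟ ♟ ♟ ♟ · ♟ · ♟│7
6│· · · · · ♟ · ♞│6
5│· · · · ♟ · · ·│5
4│· · · ♙ · · · ·│4
3│· · · ♙ · · · ♘│3
2│♙ ♙ ♙ · · ♙ ♙ ♙│2
1│♖ · ♗ ♕ ♔ ♗ · ♖│1
  ─────────────────
  a b c d e f g h

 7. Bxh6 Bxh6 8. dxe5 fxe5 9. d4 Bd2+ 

  a b c d e f g h
  ─────────────────
8│♜ · ♝ ♛ ♚ · · ♜│8
7│♟ ♟ ♟ ♟ · ♟ · ♟│7
6│· · · · · · · ·│6
5│· · · · ♟ · · ·│5
4│· · · ♙ · · · ·│4
3│· · · · · · · ♘│3
2│♙ ♙ ♙ ♝ · ♙ ♙ ♙│2
1│♖ · · ♕ ♔ ♗ · ♖│1
  ─────────────────
  a b c d e f g h

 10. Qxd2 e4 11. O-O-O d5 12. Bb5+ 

  a b c d e f g h
  ─────────────────
8│♜ · ♝ ♛ ♚ · · ♜│8
7│♟ ♟ ♟ · · ♟ · ♟│7
6│· · · · · · · ·│6
5│· ♗ · ♟ · · · ·│5
4│· · · ♙ ♟ · · ·│4
3│· · · · · · · ♘│3
2│♙ ♙ ♙ ♕ · ♙ ♙ ♙│2
1│· · ♔ ♖ · · · ♖│1
  ─────────────────
  a b c d e f g h


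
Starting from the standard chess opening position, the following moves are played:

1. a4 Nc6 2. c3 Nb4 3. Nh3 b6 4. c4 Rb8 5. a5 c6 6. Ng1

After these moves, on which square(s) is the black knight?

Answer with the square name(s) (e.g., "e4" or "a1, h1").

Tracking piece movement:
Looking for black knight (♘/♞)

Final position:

  a b c d e f g h
  ─────────────────
8│· ♜ ♝ ♛ ♚ ♝ ♞ ♜│8
7│♟ · · ♟ ♟ ♟ ♟ ♟│7
6│· ♟ ♟ · · · · ·│6
5│♙ · · · · · · ·│5
4│· ♞ ♙ · · · · ·│4
3│· · · · · · · ·│3
2│· ♙ · ♙ ♙ ♙ ♙ ♙│2
1│♖ ♘ ♗ ♕ ♔ ♗ ♘ ♖│1
  ─────────────────
  a b c d e f g h


b4, g8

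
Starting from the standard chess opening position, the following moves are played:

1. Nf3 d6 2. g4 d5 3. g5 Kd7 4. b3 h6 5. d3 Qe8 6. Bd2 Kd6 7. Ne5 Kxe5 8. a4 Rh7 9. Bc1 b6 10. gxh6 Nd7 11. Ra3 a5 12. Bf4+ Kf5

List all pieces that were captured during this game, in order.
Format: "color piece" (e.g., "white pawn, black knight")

Tracking captures:
  Kxe5: captured white knight
  gxh6: captured black pawn

white knight, black pawn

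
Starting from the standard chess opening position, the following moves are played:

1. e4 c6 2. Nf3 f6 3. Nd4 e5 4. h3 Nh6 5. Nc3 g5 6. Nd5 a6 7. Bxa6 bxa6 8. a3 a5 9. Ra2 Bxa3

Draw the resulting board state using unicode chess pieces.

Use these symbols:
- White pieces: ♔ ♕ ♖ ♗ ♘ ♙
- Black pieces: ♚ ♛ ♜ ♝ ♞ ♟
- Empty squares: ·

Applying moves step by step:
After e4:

♜ ♞ ♝ ♛ ♚ ♝ ♞ ♜
♟ ♟ ♟ ♟ ♟ ♟ ♟ ♟
· · · · · · · ·
· · · · · · · ·
· · · · ♙ · · ·
· · · · · · · ·
♙ ♙ ♙ ♙ · ♙ ♙ ♙
♖ ♘ ♗ ♕ ♔ ♗ ♘ ♖


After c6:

♜ ♞ ♝ ♛ ♚ ♝ ♞ ♜
♟ ♟ · ♟ ♟ ♟ ♟ ♟
· · ♟ · · · · ·
· · · · · · · ·
· · · · ♙ · · ·
· · · · · · · ·
♙ ♙ ♙ ♙ · ♙ ♙ ♙
♖ ♘ ♗ ♕ ♔ ♗ ♘ ♖


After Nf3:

♜ ♞ ♝ ♛ ♚ ♝ ♞ ♜
♟ ♟ · ♟ ♟ ♟ ♟ ♟
· · ♟ · · · · ·
· · · · · · · ·
· · · · ♙ · · ·
· · · · · ♘ · ·
♙ ♙ ♙ ♙ · ♙ ♙ ♙
♖ ♘ ♗ ♕ ♔ ♗ · ♖


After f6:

♜ ♞ ♝ ♛ ♚ ♝ ♞ ♜
♟ ♟ · ♟ ♟ · ♟ ♟
· · ♟ · · ♟ · ·
· · · · · · · ·
· · · · ♙ · · ·
· · · · · ♘ · ·
♙ ♙ ♙ ♙ · ♙ ♙ ♙
♖ ♘ ♗ ♕ ♔ ♗ · ♖


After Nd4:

♜ ♞ ♝ ♛ ♚ ♝ ♞ ♜
♟ ♟ · ♟ ♟ · ♟ ♟
· · ♟ · · ♟ · ·
· · · · · · · ·
· · · ♘ ♙ · · ·
· · · · · · · ·
♙ ♙ ♙ ♙ · ♙ ♙ ♙
♖ ♘ ♗ ♕ ♔ ♗ · ♖


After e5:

♜ ♞ ♝ ♛ ♚ ♝ ♞ ♜
♟ ♟ · ♟ · · ♟ ♟
· · ♟ · · ♟ · ·
· · · · ♟ · · ·
· · · ♘ ♙ · · ·
· · · · · · · ·
♙ ♙ ♙ ♙ · ♙ ♙ ♙
♖ ♘ ♗ ♕ ♔ ♗ · ♖


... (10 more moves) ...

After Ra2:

♜ ♞ ♝ ♛ ♚ ♝ · ♜
· · · ♟ · · · ♟
· · ♟ · · ♟ · ♞
♟ · · ♘ ♟ · ♟ ·
· · · ♘ ♙ · · ·
♙ · · · · · · ♙
♖ ♙ ♙ ♙ · ♙ ♙ ·
· · ♗ ♕ ♔ · · ♖


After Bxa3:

♜ ♞ ♝ ♛ ♚ · · ♜
· · · ♟ · · · ♟
· · ♟ · · ♟ · ♞
♟ · · ♘ ♟ · ♟ ·
· · · ♘ ♙ · · ·
♝ · · · · · · ♙
♖ ♙ ♙ ♙ · ♙ ♙ ·
· · ♗ ♕ ♔ · · ♖



  a b c d e f g h
  ─────────────────
8│♜ ♞ ♝ ♛ ♚ · · ♜│8
7│· · · ♟ · · · ♟│7
6│· · ♟ · · ♟ · ♞│6
5│♟ · · ♘ ♟ · ♟ ·│5
4│· · · ♘ ♙ · · ·│4
3│♝ · · · · · · ♙│3
2│♖ ♙ ♙ ♙ · ♙ ♙ ·│2
1│· · ♗ ♕ ♔ · · ♖│1
  ─────────────────
  a b c d e f g h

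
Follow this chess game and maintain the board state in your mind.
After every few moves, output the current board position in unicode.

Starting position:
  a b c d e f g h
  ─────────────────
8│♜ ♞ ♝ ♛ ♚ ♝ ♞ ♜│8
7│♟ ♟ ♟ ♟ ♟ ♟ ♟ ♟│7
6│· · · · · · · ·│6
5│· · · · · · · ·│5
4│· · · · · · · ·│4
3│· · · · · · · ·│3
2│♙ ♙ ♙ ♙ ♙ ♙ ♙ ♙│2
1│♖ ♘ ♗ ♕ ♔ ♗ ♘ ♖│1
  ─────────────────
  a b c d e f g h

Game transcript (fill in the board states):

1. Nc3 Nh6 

  a b c d e f g h
  ─────────────────
8│♜ ♞ ♝ ♛ ♚ ♝ · ♜│8
7│♟ ♟ ♟ ♟ ♟ ♟ ♟ ♟│7
6│· · · · · · · ♞│6
5│· · · · · · · ·│5
4│· · · · · · · ·│4
3│· · ♘ · · · · ·│3
2│♙ ♙ ♙ ♙ ♙ ♙ ♙ ♙│2
1│♖ · ♗ ♕ ♔ ♗ ♘ ♖│1
  ─────────────────
  a b c d e f g h

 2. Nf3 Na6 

  a b c d e f g h
  ─────────────────
8│♜ · ♝ ♛ ♚ ♝ · ♜│8
7│♟ ♟ ♟ ♟ ♟ ♟ ♟ ♟│7
6│♞ · · · · · · ♞│6
5│· · · · · · · ·│5
4│· · · · · · · ·│4
3│· · ♘ · · ♘ · ·│3
2│♙ ♙ ♙ ♙ ♙ ♙ ♙ ♙│2
1│♖ · ♗ ♕ ♔ ♗ · ♖│1
  ─────────────────
  a b c d e f g h

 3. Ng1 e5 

  a b c d e f g h
  ─────────────────
8│♜ · ♝ ♛ ♚ ♝ · ♜│8
7│♟ ♟ ♟ ♟ · ♟ ♟ ♟│7
6│♞ · · · · · · ♞│6
5│· · · · ♟ · · ·│5
4│· · · · · · · ·│4
3│· · ♘ · · · · ·│3
2│♙ ♙ ♙ ♙ ♙ ♙ ♙ ♙│2
1│♖ · ♗ ♕ ♔ ♗ ♘ ♖│1
  ─────────────────
  a b c d e f g h

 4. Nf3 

  a b c d e f g h
  ─────────────────
8│♜ · ♝ ♛ ♚ ♝ · ♜│8
7│♟ ♟ ♟ ♟ · ♟ ♟ ♟│7
6│♞ · · · · · · ♞│6
5│· · · · ♟ · · ·│5
4│· · · · · · · ·│4
3│· · ♘ · · ♘ · ·│3
2│♙ ♙ ♙ ♙ ♙ ♙ ♙ ♙│2
1│♖ · ♗ ♕ ♔ ♗ · ♖│1
  ─────────────────
  a b c d e f g h


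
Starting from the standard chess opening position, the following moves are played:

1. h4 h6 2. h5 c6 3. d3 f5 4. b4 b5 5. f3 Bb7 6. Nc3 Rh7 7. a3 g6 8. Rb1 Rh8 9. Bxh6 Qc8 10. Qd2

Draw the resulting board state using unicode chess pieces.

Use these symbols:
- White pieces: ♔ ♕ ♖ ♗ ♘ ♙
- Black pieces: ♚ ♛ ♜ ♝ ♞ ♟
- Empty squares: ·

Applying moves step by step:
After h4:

♜ ♞ ♝ ♛ ♚ ♝ ♞ ♜
♟ ♟ ♟ ♟ ♟ ♟ ♟ ♟
· · · · · · · ·
· · · · · · · ·
· · · · · · · ♙
· · · · · · · ·
♙ ♙ ♙ ♙ ♙ ♙ ♙ ·
♖ ♘ ♗ ♕ ♔ ♗ ♘ ♖


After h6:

♜ ♞ ♝ ♛ ♚ ♝ ♞ ♜
♟ ♟ ♟ ♟ ♟ ♟ ♟ ·
· · · · · · · ♟
· · · · · · · ·
· · · · · · · ♙
· · · · · · · ·
♙ ♙ ♙ ♙ ♙ ♙ ♙ ·
♖ ♘ ♗ ♕ ♔ ♗ ♘ ♖


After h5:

♜ ♞ ♝ ♛ ♚ ♝ ♞ ♜
♟ ♟ ♟ ♟ ♟ ♟ ♟ ·
· · · · · · · ♟
· · · · · · · ♙
· · · · · · · ·
· · · · · · · ·
♙ ♙ ♙ ♙ ♙ ♙ ♙ ·
♖ ♘ ♗ ♕ ♔ ♗ ♘ ♖


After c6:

♜ ♞ ♝ ♛ ♚ ♝ ♞ ♜
♟ ♟ · ♟ ♟ ♟ ♟ ·
· · ♟ · · · · ♟
· · · · · · · ♙
· · · · · · · ·
· · · · · · · ·
♙ ♙ ♙ ♙ ♙ ♙ ♙ ·
♖ ♘ ♗ ♕ ♔ ♗ ♘ ♖


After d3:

♜ ♞ ♝ ♛ ♚ ♝ ♞ ♜
♟ ♟ · ♟ ♟ ♟ ♟ ·
· · ♟ · · · · ♟
· · · · · · · ♙
· · · · · · · ·
· · · ♙ · · · ·
♙ ♙ ♙ · ♙ ♙ ♙ ·
♖ ♘ ♗ ♕ ♔ ♗ ♘ ♖


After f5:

♜ ♞ ♝ ♛ ♚ ♝ ♞ ♜
♟ ♟ · ♟ ♟ · ♟ ·
· · ♟ · · · · ♟
· · · · · ♟ · ♙
· · · · · · · ·
· · · ♙ · · · ·
♙ ♙ ♙ · ♙ ♙ ♙ ·
♖ ♘ ♗ ♕ ♔ ♗ ♘ ♖


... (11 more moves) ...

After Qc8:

♜ ♞ ♛ · ♚ ♝ ♞ ♜
♟ ♝ · ♟ ♟ · · ·
· · ♟ · · · ♟ ♗
· ♟ · · · ♟ · ♙
· ♙ · · · · · ·
♙ · ♘ ♙ · ♙ · ·
· · ♙ · ♙ · ♙ ·
· ♖ · ♕ ♔ ♗ ♘ ♖


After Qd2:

♜ ♞ ♛ · ♚ ♝ ♞ ♜
♟ ♝ · ♟ ♟ · · ·
· · ♟ · · · ♟ ♗
· ♟ · · · ♟ · ♙
· ♙ · · · · · ·
♙ · ♘ ♙ · ♙ · ·
· · ♙ ♕ ♙ · ♙ ·
· ♖ · · ♔ ♗ ♘ ♖



  a b c d e f g h
  ─────────────────
8│♜ ♞ ♛ · ♚ ♝ ♞ ♜│8
7│♟ ♝ · ♟ ♟ · · ·│7
6│· · ♟ · · · ♟ ♗│6
5│· ♟ · · · ♟ · ♙│5
4│· ♙ · · · · · ·│4
3│♙ · ♘ ♙ · ♙ · ·│3
2│· · ♙ ♕ ♙ · ♙ ·│2
1│· ♖ · · ♔ ♗ ♘ ♖│1
  ─────────────────
  a b c d e f g h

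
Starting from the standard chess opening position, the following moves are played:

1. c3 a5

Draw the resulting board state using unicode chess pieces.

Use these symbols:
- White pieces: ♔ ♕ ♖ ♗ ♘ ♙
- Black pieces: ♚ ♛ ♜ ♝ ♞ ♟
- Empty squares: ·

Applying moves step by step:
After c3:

♜ ♞ ♝ ♛ ♚ ♝ ♞ ♜
♟ ♟ ♟ ♟ ♟ ♟ ♟ ♟
· · · · · · · ·
· · · · · · · ·
· · · · · · · ·
· · ♙ · · · · ·
♙ ♙ · ♙ ♙ ♙ ♙ ♙
♖ ♘ ♗ ♕ ♔ ♗ ♘ ♖


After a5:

♜ ♞ ♝ ♛ ♚ ♝ ♞ ♜
· ♟ ♟ ♟ ♟ ♟ ♟ ♟
· · · · · · · ·
♟ · · · · · · ·
· · · · · · · ·
· · ♙ · · · · ·
♙ ♙ · ♙ ♙ ♙ ♙ ♙
♖ ♘ ♗ ♕ ♔ ♗ ♘ ♖



  a b c d e f g h
  ─────────────────
8│♜ ♞ ♝ ♛ ♚ ♝ ♞ ♜│8
7│· ♟ ♟ ♟ ♟ ♟ ♟ ♟│7
6│· · · · · · · ·│6
5│♟ · · · · · · ·│5
4│· · · · · · · ·│4
3│· · ♙ · · · · ·│3
2│♙ ♙ · ♙ ♙ ♙ ♙ ♙│2
1│♖ ♘ ♗ ♕ ♔ ♗ ♘ ♖│1
  ─────────────────
  a b c d e f g h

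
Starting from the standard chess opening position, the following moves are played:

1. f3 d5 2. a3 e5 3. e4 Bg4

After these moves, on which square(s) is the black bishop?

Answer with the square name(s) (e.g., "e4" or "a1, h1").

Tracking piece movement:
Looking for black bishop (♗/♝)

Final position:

  a b c d e f g h
  ─────────────────
8│♜ ♞ · ♛ ♚ ♝ ♞ ♜│8
7│♟ ♟ ♟ · · ♟ ♟ ♟│7
6│· · · · · · · ·│6
5│· · · ♟ ♟ · · ·│5
4│· · · · ♙ · ♝ ·│4
3│♙ · · · · ♙ · ·│3
2│· ♙ ♙ ♙ · · ♙ ♙│2
1│♖ ♘ ♗ ♕ ♔ ♗ ♘ ♖│1
  ─────────────────
  a b c d e f g h


f8, g4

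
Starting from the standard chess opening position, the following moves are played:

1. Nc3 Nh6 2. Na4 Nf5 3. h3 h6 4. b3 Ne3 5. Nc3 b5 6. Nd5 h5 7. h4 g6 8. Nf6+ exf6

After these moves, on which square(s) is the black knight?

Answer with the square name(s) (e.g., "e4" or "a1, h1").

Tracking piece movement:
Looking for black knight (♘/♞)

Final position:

  a b c d e f g h
  ─────────────────
8│♜ ♞ ♝ ♛ ♚ ♝ · ♜│8
7│♟ · ♟ ♟ · ♟ · ·│7
6│· · · · · ♟ ♟ ·│6
5│· ♟ · · · · · ♟│5
4│· · · · · · · ♙│4
3│· ♙ · · ♞ · · ·│3
2│♙ · ♙ ♙ ♙ ♙ ♙ ·│2
1│♖ · ♗ ♕ ♔ ♗ ♘ ♖│1
  ─────────────────
  a b c d e f g h


b8, e3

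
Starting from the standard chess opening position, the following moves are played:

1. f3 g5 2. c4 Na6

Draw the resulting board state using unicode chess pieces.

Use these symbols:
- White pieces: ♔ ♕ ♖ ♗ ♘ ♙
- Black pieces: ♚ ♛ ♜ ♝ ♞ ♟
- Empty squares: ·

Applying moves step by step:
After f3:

♜ ♞ ♝ ♛ ♚ ♝ ♞ ♜
♟ ♟ ♟ ♟ ♟ ♟ ♟ ♟
· · · · · · · ·
· · · · · · · ·
· · · · · · · ·
· · · · · ♙ · ·
♙ ♙ ♙ ♙ ♙ · ♙ ♙
♖ ♘ ♗ ♕ ♔ ♗ ♘ ♖


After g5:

♜ ♞ ♝ ♛ ♚ ♝ ♞ ♜
♟ ♟ ♟ ♟ ♟ ♟ · ♟
· · · · · · · ·
· · · · · · ♟ ·
· · · · · · · ·
· · · · · ♙ · ·
♙ ♙ ♙ ♙ ♙ · ♙ ♙
♖ ♘ ♗ ♕ ♔ ♗ ♘ ♖


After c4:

♜ ♞ ♝ ♛ ♚ ♝ ♞ ♜
♟ ♟ ♟ ♟ ♟ ♟ · ♟
· · · · · · · ·
· · · · · · ♟ ·
· · ♙ · · · · ·
· · · · · ♙ · ·
♙ ♙ · ♙ ♙ · ♙ ♙
♖ ♘ ♗ ♕ ♔ ♗ ♘ ♖


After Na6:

♜ · ♝ ♛ ♚ ♝ ♞ ♜
♟ ♟ ♟ ♟ ♟ ♟ · ♟
♞ · · · · · · ·
· · · · · · ♟ ·
· · ♙ · · · · ·
· · · · · ♙ · ·
♙ ♙ · ♙ ♙ · ♙ ♙
♖ ♘ ♗ ♕ ♔ ♗ ♘ ♖



  a b c d e f g h
  ─────────────────
8│♜ · ♝ ♛ ♚ ♝ ♞ ♜│8
7│♟ ♟ ♟ ♟ ♟ ♟ · ♟│7
6│♞ · · · · · · ·│6
5│· · · · · · ♟ ·│5
4│· · ♙ · · · · ·│4
3│· · · · · ♙ · ·│3
2│♙ ♙ · ♙ ♙ · ♙ ♙│2
1│♖ ♘ ♗ ♕ ♔ ♗ ♘ ♖│1
  ─────────────────
  a b c d e f g h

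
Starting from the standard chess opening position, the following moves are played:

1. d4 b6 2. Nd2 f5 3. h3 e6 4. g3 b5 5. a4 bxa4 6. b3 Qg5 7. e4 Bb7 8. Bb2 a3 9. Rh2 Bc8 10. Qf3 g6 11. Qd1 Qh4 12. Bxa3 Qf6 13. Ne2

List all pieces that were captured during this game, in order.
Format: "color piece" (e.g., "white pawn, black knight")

Tracking captures:
  bxa4: captured white pawn
  Bxa3: captured black pawn

white pawn, black pawn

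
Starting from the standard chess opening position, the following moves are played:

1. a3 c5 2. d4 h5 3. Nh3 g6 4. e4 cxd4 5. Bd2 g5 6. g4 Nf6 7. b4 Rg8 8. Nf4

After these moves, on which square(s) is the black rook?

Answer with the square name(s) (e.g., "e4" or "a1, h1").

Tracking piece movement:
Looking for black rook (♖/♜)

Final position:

  a b c d e f g h
  ─────────────────
8│♜ ♞ ♝ ♛ ♚ ♝ ♜ ·│8
7│♟ ♟ · ♟ ♟ ♟ · ·│7
6│· · · · · ♞ · ·│6
5│· · · · · · ♟ ♟│5
4│· ♙ · ♟ ♙ ♘ ♙ ·│4
3│♙ · · · · · · ·│3
2│· · ♙ ♗ · ♙ · ♙│2
1│♖ ♘ · ♕ ♔ ♗ · ♖│1
  ─────────────────
  a b c d e f g h


a8, g8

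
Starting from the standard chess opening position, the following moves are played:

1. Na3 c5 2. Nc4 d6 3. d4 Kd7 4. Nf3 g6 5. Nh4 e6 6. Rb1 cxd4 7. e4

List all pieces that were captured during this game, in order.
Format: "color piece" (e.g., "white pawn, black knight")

Tracking captures:
  cxd4: captured white pawn

white pawn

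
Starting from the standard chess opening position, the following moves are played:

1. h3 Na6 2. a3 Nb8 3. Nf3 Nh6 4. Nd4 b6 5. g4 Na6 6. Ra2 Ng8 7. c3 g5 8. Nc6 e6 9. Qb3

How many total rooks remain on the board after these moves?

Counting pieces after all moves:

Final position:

  a b c d e f g h
  ─────────────────
8│♜ · ♝ ♛ ♚ ♝ ♞ ♜│8
7│♟ · ♟ ♟ · ♟ · ♟│7
6│♞ ♟ ♘ · ♟ · · ·│6
5│· · · · · · ♟ ·│5
4│· · · · · · ♙ ·│4
3│♙ ♕ ♙ · · · · ♙│3
2│♖ ♙ · ♙ ♙ ♙ · ·│2
1│· ♘ ♗ · ♔ ♗ · ♖│1
  ─────────────────
  a b c d e f g h


4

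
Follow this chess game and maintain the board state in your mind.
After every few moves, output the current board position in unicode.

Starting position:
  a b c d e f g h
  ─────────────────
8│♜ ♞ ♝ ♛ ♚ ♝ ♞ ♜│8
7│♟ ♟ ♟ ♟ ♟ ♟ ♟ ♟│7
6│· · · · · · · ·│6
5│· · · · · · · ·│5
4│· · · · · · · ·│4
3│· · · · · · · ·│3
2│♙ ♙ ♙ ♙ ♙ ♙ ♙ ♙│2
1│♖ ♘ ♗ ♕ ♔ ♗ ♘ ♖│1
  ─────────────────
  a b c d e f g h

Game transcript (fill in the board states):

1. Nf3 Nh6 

  a b c d e f g h
  ─────────────────
8│♜ ♞ ♝ ♛ ♚ ♝ · ♜│8
7│♟ ♟ ♟ ♟ ♟ ♟ ♟ ♟│7
6│· · · · · · · ♞│6
5│· · · · · · · ·│5
4│· · · · · · · ·│4
3│· · · · · ♘ · ·│3
2│♙ ♙ ♙ ♙ ♙ ♙ ♙ ♙│2
1│♖ ♘ ♗ ♕ ♔ ♗ · ♖│1
  ─────────────────
  a b c d e f g h

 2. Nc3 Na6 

  a b c d e f g h
  ─────────────────
8│♜ · ♝ ♛ ♚ ♝ · ♜│8
7│♟ ♟ ♟ ♟ ♟ ♟ ♟ ♟│7
6│♞ · · · · · · ♞│6
5│· · · · · · · ·│5
4│· · · · · · · ·│4
3│· · ♘ · · ♘ · ·│3
2│♙ ♙ ♙ ♙ ♙ ♙ ♙ ♙│2
1│♖ · ♗ ♕ ♔ ♗ · ♖│1
  ─────────────────
  a b c d e f g h

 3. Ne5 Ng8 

  a b c d e f g h
  ─────────────────
8│♜ · ♝ ♛ ♚ ♝ ♞ ♜│8
7│♟ ♟ ♟ ♟ ♟ ♟ ♟ ♟│7
6│♞ · · · · · · ·│6
5│· · · · ♘ · · ·│5
4│· · · · · · · ·│4
3│· · ♘ · · · · ·│3
2│♙ ♙ ♙ ♙ ♙ ♙ ♙ ♙│2
1│♖ · ♗ ♕ ♔ ♗ · ♖│1
  ─────────────────
  a b c d e f g h

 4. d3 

  a b c d e f g h
  ─────────────────
8│♜ · ♝ ♛ ♚ ♝ ♞ ♜│8
7│♟ ♟ ♟ ♟ ♟ ♟ ♟ ♟│7
6│♞ · · · · · · ·│6
5│· · · · ♘ · · ·│5
4│· · · · · · · ·│4
3│· · ♘ ♙ · · · ·│3
2│♙ ♙ ♙ · ♙ ♙ ♙ ♙│2
1│♖ · ♗ ♕ ♔ ♗ · ♖│1
  ─────────────────
  a b c d e f g h


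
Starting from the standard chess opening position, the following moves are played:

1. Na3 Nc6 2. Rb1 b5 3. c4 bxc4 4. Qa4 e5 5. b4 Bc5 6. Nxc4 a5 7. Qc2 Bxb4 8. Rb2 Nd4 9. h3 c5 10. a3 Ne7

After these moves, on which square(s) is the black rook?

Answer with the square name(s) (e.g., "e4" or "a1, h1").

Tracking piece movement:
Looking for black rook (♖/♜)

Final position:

  a b c d e f g h
  ─────────────────
8│♜ · ♝ ♛ ♚ · · ♜│8
7│· · · ♟ ♞ ♟ ♟ ♟│7
6│· · · · · · · ·│6
5│♟ · ♟ · ♟ · · ·│5
4│· ♝ ♘ ♞ · · · ·│4
3│♙ · · · · · · ♙│3
2│· ♖ ♕ ♙ ♙ ♙ ♙ ·│2
1│· · ♗ · ♔ ♗ ♘ ♖│1
  ─────────────────
  a b c d e f g h


a8, h8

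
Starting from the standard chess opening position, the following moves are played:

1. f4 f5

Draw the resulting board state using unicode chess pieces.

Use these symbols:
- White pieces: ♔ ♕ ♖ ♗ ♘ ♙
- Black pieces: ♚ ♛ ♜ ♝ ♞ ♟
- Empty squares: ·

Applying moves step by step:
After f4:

♜ ♞ ♝ ♛ ♚ ♝ ♞ ♜
♟ ♟ ♟ ♟ ♟ ♟ ♟ ♟
· · · · · · · ·
· · · · · · · ·
· · · · · ♙ · ·
· · · · · · · ·
♙ ♙ ♙ ♙ ♙ · ♙ ♙
♖ ♘ ♗ ♕ ♔ ♗ ♘ ♖


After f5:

♜ ♞ ♝ ♛ ♚ ♝ ♞ ♜
♟ ♟ ♟ ♟ ♟ · ♟ ♟
· · · · · · · ·
· · · · · ♟ · ·
· · · · · ♙ · ·
· · · · · · · ·
♙ ♙ ♙ ♙ ♙ · ♙ ♙
♖ ♘ ♗ ♕ ♔ ♗ ♘ ♖



  a b c d e f g h
  ─────────────────
8│♜ ♞ ♝ ♛ ♚ ♝ ♞ ♜│8
7│♟ ♟ ♟ ♟ ♟ · ♟ ♟│7
6│· · · · · · · ·│6
5│· · · · · ♟ · ·│5
4│· · · · · ♙ · ·│4
3│· · · · · · · ·│3
2│♙ ♙ ♙ ♙ ♙ · ♙ ♙│2
1│♖ ♘ ♗ ♕ ♔ ♗ ♘ ♖│1
  ─────────────────
  a b c d e f g h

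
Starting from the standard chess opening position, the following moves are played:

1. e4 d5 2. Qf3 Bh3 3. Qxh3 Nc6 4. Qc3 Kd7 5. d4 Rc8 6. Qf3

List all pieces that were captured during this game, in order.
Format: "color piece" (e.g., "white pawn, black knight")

Tracking captures:
  Qxh3: captured black bishop

black bishop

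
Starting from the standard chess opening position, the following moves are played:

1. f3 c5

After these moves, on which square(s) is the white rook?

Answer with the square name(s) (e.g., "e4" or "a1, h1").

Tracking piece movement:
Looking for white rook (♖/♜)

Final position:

  a b c d e f g h
  ─────────────────
8│♜ ♞ ♝ ♛ ♚ ♝ ♞ ♜│8
7│♟ ♟ · ♟ ♟ ♟ ♟ ♟│7
6│· · · · · · · ·│6
5│· · ♟ · · · · ·│5
4│· · · · · · · ·│4
3│· · · · · ♙ · ·│3
2│♙ ♙ ♙ ♙ ♙ · ♙ ♙│2
1│♖ ♘ ♗ ♕ ♔ ♗ ♘ ♖│1
  ─────────────────
  a b c d e f g h


a1, h1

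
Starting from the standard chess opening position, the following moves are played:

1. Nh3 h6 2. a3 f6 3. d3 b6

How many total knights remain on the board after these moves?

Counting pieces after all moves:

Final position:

  a b c d e f g h
  ─────────────────
8│♜ ♞ ♝ ♛ ♚ ♝ ♞ ♜│8
7│♟ · ♟ ♟ ♟ · ♟ ·│7
6│· ♟ · · · ♟ · ♟│6
5│· · · · · · · ·│5
4│· · · · · · · ·│4
3│♙ · · ♙ · · · ♘│3
2│· ♙ ♙ · ♙ ♙ ♙ ♙│2
1│♖ ♘ ♗ ♕ ♔ ♗ · ♖│1
  ─────────────────
  a b c d e f g h


4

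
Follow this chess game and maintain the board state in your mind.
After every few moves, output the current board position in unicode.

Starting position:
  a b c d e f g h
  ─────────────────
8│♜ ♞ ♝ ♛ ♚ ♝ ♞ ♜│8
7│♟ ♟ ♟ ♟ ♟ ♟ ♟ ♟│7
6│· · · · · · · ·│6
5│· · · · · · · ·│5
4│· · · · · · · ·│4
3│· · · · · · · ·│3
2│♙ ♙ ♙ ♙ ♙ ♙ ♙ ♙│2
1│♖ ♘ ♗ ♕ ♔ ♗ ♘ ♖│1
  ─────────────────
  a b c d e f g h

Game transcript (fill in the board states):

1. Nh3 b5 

  a b c d e f g h
  ─────────────────
8│♜ ♞ ♝ ♛ ♚ ♝ ♞ ♜│8
7│♟ · ♟ ♟ ♟ ♟ ♟ ♟│7
6│· · · · · · · ·│6
5│· ♟ · · · · · ·│5
4│· · · · · · · ·│4
3│· · · · · · · ♘│3
2│♙ ♙ ♙ ♙ ♙ ♙ ♙ ♙│2
1│♖ ♘ ♗ ♕ ♔ ♗ · ♖│1
  ─────────────────
  a b c d e f g h

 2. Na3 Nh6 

  a b c d e f g h
  ─────────────────
8│♜ ♞ ♝ ♛ ♚ ♝ · ♜│8
7│♟ · ♟ ♟ ♟ ♟ ♟ ♟│7
6│· · · · · · · ♞│6
5│· ♟ · · · · · ·│5
4│· · · · · · · ·│4
3│♘ · · · · · · ♘│3
2│♙ ♙ ♙ ♙ ♙ ♙ ♙ ♙│2
1│♖ · ♗ ♕ ♔ ♗ · ♖│1
  ─────────────────
  a b c d e f g h

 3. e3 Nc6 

  a b c d e f g h
  ─────────────────
8│♜ · ♝ ♛ ♚ ♝ · ♜│8
7│♟ · ♟ ♟ ♟ ♟ ♟ ♟│7
6│· · ♞ · · · · ♞│6
5│· ♟ · · · · · ·│5
4│· · · · · · · ·│4
3│♘ · · · ♙ · · ♘│3
2│♙ ♙ ♙ ♙ · ♙ ♙ ♙│2
1│♖ · ♗ ♕ ♔ ♗ · ♖│1
  ─────────────────
  a b c d e f g h

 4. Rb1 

  a b c d e f g h
  ─────────────────
8│♜ · ♝ ♛ ♚ ♝ · ♜│8
7│♟ · ♟ ♟ ♟ ♟ ♟ ♟│7
6│· · ♞ · · · · ♞│6
5│· ♟ · · · · · ·│5
4│· · · · · · · ·│4
3│♘ · · · ♙ · · ♘│3
2│♙ ♙ ♙ ♙ · ♙ ♙ ♙│2
1│· ♖ ♗ ♕ ♔ ♗ · ♖│1
  ─────────────────
  a b c d e f g h
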